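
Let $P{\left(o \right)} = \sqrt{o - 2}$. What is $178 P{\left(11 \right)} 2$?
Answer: $1068$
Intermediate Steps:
$P{\left(o \right)} = \sqrt{-2 + o}$
$178 P{\left(11 \right)} 2 = 178 \sqrt{-2 + 11} \cdot 2 = 178 \sqrt{9} \cdot 2 = 178 \cdot 3 \cdot 2 = 534 \cdot 2 = 1068$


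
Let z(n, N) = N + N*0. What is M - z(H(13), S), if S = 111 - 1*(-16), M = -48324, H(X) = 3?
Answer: -48451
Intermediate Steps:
S = 127 (S = 111 + 16 = 127)
z(n, N) = N (z(n, N) = N + 0 = N)
M - z(H(13), S) = -48324 - 1*127 = -48324 - 127 = -48451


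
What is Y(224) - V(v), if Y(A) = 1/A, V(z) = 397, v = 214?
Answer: -88927/224 ≈ -397.00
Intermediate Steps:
Y(224) - V(v) = 1/224 - 1*397 = 1/224 - 397 = -88927/224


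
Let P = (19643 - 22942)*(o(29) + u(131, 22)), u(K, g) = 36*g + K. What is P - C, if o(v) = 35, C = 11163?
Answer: -3171605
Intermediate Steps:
u(K, g) = K + 36*g
P = -3160442 (P = (19643 - 22942)*(35 + (131 + 36*22)) = -3299*(35 + (131 + 792)) = -3299*(35 + 923) = -3299*958 = -3160442)
P - C = -3160442 - 1*11163 = -3160442 - 11163 = -3171605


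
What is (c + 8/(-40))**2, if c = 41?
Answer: 41616/25 ≈ 1664.6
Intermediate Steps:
(c + 8/(-40))**2 = (41 + 8/(-40))**2 = (41 + 8*(-1/40))**2 = (41 - 1/5)**2 = (204/5)**2 = 41616/25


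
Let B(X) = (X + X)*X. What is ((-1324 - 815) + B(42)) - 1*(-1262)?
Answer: 2651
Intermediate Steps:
B(X) = 2*X² (B(X) = (2*X)*X = 2*X²)
((-1324 - 815) + B(42)) - 1*(-1262) = ((-1324 - 815) + 2*42²) - 1*(-1262) = (-2139 + 2*1764) + 1262 = (-2139 + 3528) + 1262 = 1389 + 1262 = 2651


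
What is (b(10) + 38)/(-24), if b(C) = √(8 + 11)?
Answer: -19/12 - √19/24 ≈ -1.7650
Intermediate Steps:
b(C) = √19
(b(10) + 38)/(-24) = (√19 + 38)/(-24) = (38 + √19)*(-1/24) = -19/12 - √19/24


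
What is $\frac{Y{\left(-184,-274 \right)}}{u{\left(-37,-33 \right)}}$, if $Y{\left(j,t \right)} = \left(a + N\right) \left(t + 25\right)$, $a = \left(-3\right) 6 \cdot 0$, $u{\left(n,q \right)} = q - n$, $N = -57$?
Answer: $\frac{14193}{4} \approx 3548.3$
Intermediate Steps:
$a = 0$ ($a = \left(-18\right) 0 = 0$)
$Y{\left(j,t \right)} = -1425 - 57 t$ ($Y{\left(j,t \right)} = \left(0 - 57\right) \left(t + 25\right) = - 57 \left(25 + t\right) = -1425 - 57 t$)
$\frac{Y{\left(-184,-274 \right)}}{u{\left(-37,-33 \right)}} = \frac{-1425 - -15618}{-33 - -37} = \frac{-1425 + 15618}{-33 + 37} = \frac{14193}{4}$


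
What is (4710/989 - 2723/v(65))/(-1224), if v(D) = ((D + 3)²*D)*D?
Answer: -92013750953/23649515510400 ≈ -0.0038907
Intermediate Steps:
v(D) = D²*(3 + D)² (v(D) = ((3 + D)²*D)*D = (D*(3 + D)²)*D = D²*(3 + D)²)
(4710/989 - 2723/v(65))/(-1224) = (4710/989 - 2723*1/(4225*(3 + 65)²))/(-1224) = (4710*(1/989) - 2723/(4225*68²))*(-1/1224) = (4710/989 - 2723/(4225*4624))*(-1/1224) = (4710/989 - 2723/19536400)*(-1/1224) = (92013750953/19321499600)*(-1/1224) = -92013750953/23649515510400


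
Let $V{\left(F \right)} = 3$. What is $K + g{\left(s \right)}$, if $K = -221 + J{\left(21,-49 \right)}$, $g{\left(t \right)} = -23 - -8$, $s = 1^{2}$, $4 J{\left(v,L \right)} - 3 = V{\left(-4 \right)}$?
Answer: $- \frac{469}{2} \approx -234.5$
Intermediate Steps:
$J{\left(v,L \right)} = \frac{3}{2}$ ($J{\left(v,L \right)} = \frac{3}{4} + \frac{1}{4} \cdot 3 = \frac{3}{4} + \frac{3}{4} = \frac{3}{2}$)
$s = 1$
$g{\left(t \right)} = -15$ ($g{\left(t \right)} = -23 + 8 = -15$)
$K = - \frac{439}{2}$ ($K = -221 + \frac{3}{2} = - \frac{439}{2} \approx -219.5$)
$K + g{\left(s \right)} = - \frac{439}{2} - 15 = - \frac{469}{2}$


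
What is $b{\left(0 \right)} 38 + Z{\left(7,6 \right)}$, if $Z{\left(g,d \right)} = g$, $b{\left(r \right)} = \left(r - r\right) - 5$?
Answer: $-183$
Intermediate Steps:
$b{\left(r \right)} = -5$ ($b{\left(r \right)} = 0 - 5 = -5$)
$b{\left(0 \right)} 38 + Z{\left(7,6 \right)} = \left(-5\right) 38 + 7 = -190 + 7 = -183$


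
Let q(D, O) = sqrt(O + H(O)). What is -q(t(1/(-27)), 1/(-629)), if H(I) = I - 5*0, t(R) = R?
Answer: -I*sqrt(1258)/629 ≈ -0.056388*I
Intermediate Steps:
H(I) = I (H(I) = I + 0 = I)
q(D, O) = sqrt(2)*sqrt(O) (q(D, O) = sqrt(O + O) = sqrt(2*O) = sqrt(2)*sqrt(O))
-q(t(1/(-27)), 1/(-629)) = -sqrt(2)*sqrt(1/(-629)) = -sqrt(2)*sqrt(-1/629) = -sqrt(2)*I*sqrt(629)/629 = -I*sqrt(1258)/629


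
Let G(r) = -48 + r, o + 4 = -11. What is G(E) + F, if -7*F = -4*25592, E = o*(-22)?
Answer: 14906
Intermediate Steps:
o = -15 (o = -4 - 11 = -15)
E = 330 (E = -15*(-22) = 330)
F = 14624 (F = -(-4)*25592/7 = -⅐*(-102368) = 14624)
G(E) + F = (-48 + 330) + 14624 = 282 + 14624 = 14906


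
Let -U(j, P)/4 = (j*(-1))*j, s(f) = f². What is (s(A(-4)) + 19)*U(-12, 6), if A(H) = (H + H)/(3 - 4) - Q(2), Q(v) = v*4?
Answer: 10944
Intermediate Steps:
Q(v) = 4*v
A(H) = -8 - 2*H (A(H) = (H + H)/(3 - 4) - 4*2 = (2*H)/(-1) - 1*8 = (2*H)*(-1) - 8 = -2*H - 8 = -8 - 2*H)
U(j, P) = 4*j² (U(j, P) = -4*j*(-1)*j = -4*(-j)*j = -(-4)*j² = 4*j²)
(s(A(-4)) + 19)*U(-12, 6) = ((-8 - 2*(-4))² + 19)*(4*(-12)²) = ((-8 + 8)² + 19)*(4*144) = (0² + 19)*576 = (0 + 19)*576 = 19*576 = 10944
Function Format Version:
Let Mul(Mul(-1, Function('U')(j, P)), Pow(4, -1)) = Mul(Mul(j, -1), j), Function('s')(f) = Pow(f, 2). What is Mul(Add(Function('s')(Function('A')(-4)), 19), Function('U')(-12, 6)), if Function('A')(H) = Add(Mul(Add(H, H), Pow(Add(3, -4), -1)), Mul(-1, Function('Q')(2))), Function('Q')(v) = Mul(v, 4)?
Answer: 10944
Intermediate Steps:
Function('Q')(v) = Mul(4, v)
Function('A')(H) = Add(-8, Mul(-2, H)) (Function('A')(H) = Add(Mul(Add(H, H), Pow(Add(3, -4), -1)), Mul(-1, Mul(4, 2))) = Add(Mul(Mul(2, H), Pow(-1, -1)), Mul(-1, 8)) = Add(Mul(Mul(2, H), -1), -8) = Add(Mul(-2, H), -8) = Add(-8, Mul(-2, H)))
Function('U')(j, P) = Mul(4, Pow(j, 2)) (Function('U')(j, P) = Mul(-4, Mul(Mul(j, -1), j)) = Mul(-4, Mul(Mul(-1, j), j)) = Mul(-4, Mul(-1, Pow(j, 2))) = Mul(4, Pow(j, 2)))
Mul(Add(Function('s')(Function('A')(-4)), 19), Function('U')(-12, 6)) = Mul(Add(Pow(Add(-8, Mul(-2, -4)), 2), 19), Mul(4, Pow(-12, 2))) = Mul(Add(Pow(Add(-8, 8), 2), 19), Mul(4, 144)) = Mul(Add(Pow(0, 2), 19), 576) = Mul(Add(0, 19), 576) = Mul(19, 576) = 10944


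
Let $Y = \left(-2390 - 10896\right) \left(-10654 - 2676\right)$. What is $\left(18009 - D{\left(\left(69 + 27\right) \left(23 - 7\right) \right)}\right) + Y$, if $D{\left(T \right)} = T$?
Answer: $177118853$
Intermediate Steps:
$Y = 177102380$ ($Y = \left(-13286\right) \left(-13330\right) = 177102380$)
$\left(18009 - D{\left(\left(69 + 27\right) \left(23 - 7\right) \right)}\right) + Y = \left(18009 - \left(69 + 27\right) \left(23 - 7\right)\right) + 177102380 = \left(18009 - 96 \cdot 16\right) + 177102380 = \left(18009 - 1536\right) + 177102380 = 16473 + 177102380 = 177118853$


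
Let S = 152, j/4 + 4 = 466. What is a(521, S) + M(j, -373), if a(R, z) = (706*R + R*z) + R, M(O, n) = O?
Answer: 449387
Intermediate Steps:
j = 1848 (j = -16 + 4*466 = -16 + 1864 = 1848)
a(R, z) = 707*R + R*z
a(521, S) + M(j, -373) = 521*(707 + 152) + 1848 = 521*859 + 1848 = 447539 + 1848 = 449387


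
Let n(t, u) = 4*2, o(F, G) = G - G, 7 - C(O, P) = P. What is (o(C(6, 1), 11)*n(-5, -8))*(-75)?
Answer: 0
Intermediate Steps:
C(O, P) = 7 - P
o(F, G) = 0
n(t, u) = 8
(o(C(6, 1), 11)*n(-5, -8))*(-75) = (0*8)*(-75) = 0*(-75) = 0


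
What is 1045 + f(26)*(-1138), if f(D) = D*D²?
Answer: -20000443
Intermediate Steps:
f(D) = D³
1045 + f(26)*(-1138) = 1045 + 26³*(-1138) = 1045 + 17576*(-1138) = 1045 - 20001488 = -20000443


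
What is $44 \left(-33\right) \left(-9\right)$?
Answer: $13068$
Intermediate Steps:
$44 \left(-33\right) \left(-9\right) = \left(-1452\right) \left(-9\right) = 13068$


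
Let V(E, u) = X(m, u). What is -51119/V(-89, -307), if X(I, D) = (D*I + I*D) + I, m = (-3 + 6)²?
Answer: 51119/5517 ≈ 9.2657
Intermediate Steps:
m = 9 (m = 3² = 9)
X(I, D) = I + 2*D*I (X(I, D) = (D*I + D*I) + I = 2*D*I + I = I + 2*D*I)
V(E, u) = 9 + 18*u (V(E, u) = 9*(1 + 2*u) = 9 + 18*u)
-51119/V(-89, -307) = -51119/(9 + 18*(-307)) = -51119/(9 - 5526) = -51119/(-5517) = -51119*(-1/5517) = 51119/5517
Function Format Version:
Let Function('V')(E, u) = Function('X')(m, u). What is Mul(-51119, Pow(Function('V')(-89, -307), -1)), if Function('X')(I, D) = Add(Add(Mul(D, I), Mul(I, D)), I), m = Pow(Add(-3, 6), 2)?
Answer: Rational(51119, 5517) ≈ 9.2657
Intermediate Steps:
m = 9 (m = Pow(3, 2) = 9)
Function('X')(I, D) = Add(I, Mul(2, D, I)) (Function('X')(I, D) = Add(Add(Mul(D, I), Mul(D, I)), I) = Add(Mul(2, D, I), I) = Add(I, Mul(2, D, I)))
Function('V')(E, u) = Add(9, Mul(18, u)) (Function('V')(E, u) = Mul(9, Add(1, Mul(2, u))) = Add(9, Mul(18, u)))
Mul(-51119, Pow(Function('V')(-89, -307), -1)) = Mul(-51119, Pow(Add(9, Mul(18, -307)), -1)) = Mul(-51119, Pow(Add(9, -5526), -1)) = Mul(-51119, Pow(-5517, -1)) = Mul(-51119, Rational(-1, 5517)) = Rational(51119, 5517)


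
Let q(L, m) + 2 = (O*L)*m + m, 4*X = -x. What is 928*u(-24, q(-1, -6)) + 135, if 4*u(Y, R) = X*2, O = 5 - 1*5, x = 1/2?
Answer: 77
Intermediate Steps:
x = 1/2 ≈ 0.50000
O = 0 (O = 5 - 5 = 0)
X = -1/8 (X = (-1*1/2)/4 = (1/4)*(-1/2) = -1/8 ≈ -0.12500)
q(L, m) = -2 + m (q(L, m) = -2 + ((0*L)*m + m) = -2 + (0*m + m) = -2 + (0 + m) = -2 + m)
u(Y, R) = -1/16 (u(Y, R) = (-1/8*2)/4 = (1/4)*(-1/4) = -1/16)
928*u(-24, q(-1, -6)) + 135 = 928*(-1/16) + 135 = -58 + 135 = 77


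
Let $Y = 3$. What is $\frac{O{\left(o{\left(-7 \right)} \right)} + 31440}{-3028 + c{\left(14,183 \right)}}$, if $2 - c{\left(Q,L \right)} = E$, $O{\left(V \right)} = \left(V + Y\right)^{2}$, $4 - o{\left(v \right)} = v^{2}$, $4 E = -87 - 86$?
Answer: $- \frac{44272}{3977} \approx -11.132$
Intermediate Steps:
$E = - \frac{173}{4}$ ($E = \frac{-87 - 86}{4} = \frac{1}{4} \left(-173\right) = - \frac{173}{4} \approx -43.25$)
$o{\left(v \right)} = 4 - v^{2}$
$O{\left(V \right)} = \left(3 + V\right)^{2}$ ($O{\left(V \right)} = \left(V + 3\right)^{2} = \left(3 + V\right)^{2}$)
$c{\left(Q,L \right)} = \frac{181}{4}$ ($c{\left(Q,L \right)} = 2 - - \frac{173}{4} = 2 + \frac{173}{4} = \frac{181}{4}$)
$\frac{O{\left(o{\left(-7 \right)} \right)} + 31440}{-3028 + c{\left(14,183 \right)}} = \frac{\left(3 + \left(4 - \left(-7\right)^{2}\right)\right)^{2} + 31440}{-3028 + \frac{181}{4}} = \frac{\left(3 + \left(4 - 49\right)\right)^{2} + 31440}{- \frac{11931}{4}} = \left(\left(3 + \left(4 - 49\right)\right)^{2} + 31440\right) \left(- \frac{4}{11931}\right) = \left(\left(3 - 45\right)^{2} + 31440\right) \left(- \frac{4}{11931}\right) = \left(\left(-42\right)^{2} + 31440\right) \left(- \frac{4}{11931}\right) = \left(1764 + 31440\right) \left(- \frac{4}{11931}\right) = 33204 \left(- \frac{4}{11931}\right) = - \frac{44272}{3977}$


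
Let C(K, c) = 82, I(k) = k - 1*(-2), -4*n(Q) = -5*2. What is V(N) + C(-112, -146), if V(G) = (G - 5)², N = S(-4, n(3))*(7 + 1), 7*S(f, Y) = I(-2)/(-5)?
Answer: 107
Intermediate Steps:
n(Q) = 5/2 (n(Q) = -(-5)*2/4 = -¼*(-10) = 5/2)
I(k) = 2 + k (I(k) = k + 2 = 2 + k)
S(f, Y) = 0 (S(f, Y) = ((2 - 2)/(-5))/7 = (0*(-⅕))/7 = (⅐)*0 = 0)
N = 0 (N = 0*(7 + 1) = 0*8 = 0)
V(G) = (-5 + G)²
V(N) + C(-112, -146) = (-5 + 0)² + 82 = (-5)² + 82 = 25 + 82 = 107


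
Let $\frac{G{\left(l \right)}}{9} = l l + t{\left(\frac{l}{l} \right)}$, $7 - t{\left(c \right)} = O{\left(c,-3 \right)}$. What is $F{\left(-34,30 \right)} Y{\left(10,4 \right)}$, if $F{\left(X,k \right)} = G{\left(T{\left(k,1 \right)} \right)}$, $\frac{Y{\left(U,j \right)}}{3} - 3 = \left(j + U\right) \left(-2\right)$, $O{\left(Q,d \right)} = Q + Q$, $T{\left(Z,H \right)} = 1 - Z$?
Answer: $-571050$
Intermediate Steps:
$O{\left(Q,d \right)} = 2 Q$
$t{\left(c \right)} = 7 - 2 c$
$G{\left(l \right)} = 45 + 9 l^{2}$ ($G{\left(l \right)} = 9 \left(l l + \left(7 - 2 \frac{l}{l}\right)\right) = 9 \left(l^{2} + \left(7 - 2\right)\right) = 9 \left(l^{2} + 5\right) = 9 \left(5 + l^{2}\right) = 45 + 9 l^{2}$)
$Y{\left(U,j \right)} = 9 - 6 U - 6 j$ ($Y{\left(U,j \right)} = 9 + 3 \left(j + U\right) \left(-2\right) = 9 + 3 \left(U + j\right) \left(-2\right) = 9 + 3 \left(- 2 U - 2 j\right) = 9 - \left(6 U + 6 j\right) = 9 - 6 U - 6 j$)
$F{\left(X,k \right)} = 45 + 9 \left(1 - k\right)^{2}$
$F{\left(-34,30 \right)} Y{\left(10,4 \right)} = \left(45 + 9 \left(-1 + 30\right)^{2}\right) \left(9 - 60 - 24\right) = \left(45 + 9 \cdot 29^{2}\right) \left(9 - 60 - 24\right) = \left(45 + 9 \cdot 841\right) \left(-75\right) = \left(45 + 7569\right) \left(-75\right) = 7614 \left(-75\right) = -571050$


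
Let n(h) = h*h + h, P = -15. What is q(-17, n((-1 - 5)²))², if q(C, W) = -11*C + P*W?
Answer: 391762849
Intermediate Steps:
n(h) = h + h² (n(h) = h² + h = h + h²)
q(C, W) = -15*W - 11*C (q(C, W) = -11*C - 15*W = -15*W - 11*C)
q(-17, n((-1 - 5)²))² = (-15*(-1 - 5)²*(1 + (-1 - 5)²) - 11*(-17))² = (-15*(-6)²*(1 + (-6)²) + 187)² = (-540*(1 + 36) + 187)² = (-540*37 + 187)² = (-15*1332 + 187)² = (-19980 + 187)² = (-19793)² = 391762849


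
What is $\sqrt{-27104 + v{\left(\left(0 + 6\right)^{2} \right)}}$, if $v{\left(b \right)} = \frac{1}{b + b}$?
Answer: $\frac{i \sqrt{3902974}}{12} \approx 164.63 i$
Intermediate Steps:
$v{\left(b \right)} = \frac{1}{2 b}$
$\sqrt{-27104 + v{\left(\left(0 + 6\right)^{2} \right)}} = \sqrt{-27104 + \frac{1}{2 \left(0 + 6\right)^{2}}} = \sqrt{-27104 + \frac{1}{2 \cdot 6^{2}}} = \sqrt{-27104 + \frac{1}{2 \cdot 36}} = \sqrt{-27104 + \frac{1}{2} \cdot \frac{1}{36}} = \sqrt{-27104 + \frac{1}{72}} = \sqrt{- \frac{1951487}{72}} = \frac{i \sqrt{3902974}}{12}$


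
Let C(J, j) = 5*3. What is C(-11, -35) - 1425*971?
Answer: -1383660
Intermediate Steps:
C(J, j) = 15
C(-11, -35) - 1425*971 = 15 - 1425*971 = 15 - 1383675 = -1383660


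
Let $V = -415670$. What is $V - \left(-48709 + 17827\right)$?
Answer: $-384788$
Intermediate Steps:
$V - \left(-48709 + 17827\right) = -415670 - \left(-48709 + 17827\right) = -415670 - -30882 = -415670 + 30882 = -384788$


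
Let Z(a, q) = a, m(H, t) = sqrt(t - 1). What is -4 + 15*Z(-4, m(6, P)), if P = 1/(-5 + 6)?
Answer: -64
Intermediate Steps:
P = 1 (P = 1/1 = 1)
m(H, t) = sqrt(-1 + t)
-4 + 15*Z(-4, m(6, P)) = -4 + 15*(-4) = -4 - 60 = -64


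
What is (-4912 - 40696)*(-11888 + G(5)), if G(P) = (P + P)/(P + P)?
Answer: 542142296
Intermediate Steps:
G(P) = 1 (G(P) = (2*P)/((2*P)) = (2*P)*(1/(2*P)) = 1)
(-4912 - 40696)*(-11888 + G(5)) = (-4912 - 40696)*(-11888 + 1) = -45608*(-11887) = 542142296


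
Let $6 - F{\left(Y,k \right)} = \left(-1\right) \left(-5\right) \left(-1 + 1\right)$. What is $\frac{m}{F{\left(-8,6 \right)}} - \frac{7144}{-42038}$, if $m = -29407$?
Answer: $- \frac{618084301}{126114} \approx -4901.0$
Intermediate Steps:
$F{\left(Y,k \right)} = 6$ ($F{\left(Y,k \right)} = 6 - \left(-1\right) \left(-5\right) \left(-1 + 1\right) = 6 - 5 \cdot 0 = 6 - 0 = 6 + 0 = 6$)
$\frac{m}{F{\left(-8,6 \right)}} - \frac{7144}{-42038} = - \frac{29407}{6} - \frac{7144}{-42038} = \left(-29407\right) \frac{1}{6} - - \frac{3572}{21019} = - \frac{29407}{6} + \frac{3572}{21019} = - \frac{618084301}{126114}$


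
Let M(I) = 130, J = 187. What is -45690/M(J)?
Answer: -4569/13 ≈ -351.46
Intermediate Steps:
-45690/M(J) = -45690/130 = -45690*1/130 = -4569/13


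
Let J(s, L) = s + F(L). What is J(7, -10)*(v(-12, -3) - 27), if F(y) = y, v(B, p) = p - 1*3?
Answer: 99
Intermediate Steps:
v(B, p) = -3 + p (v(B, p) = p - 3 = -3 + p)
J(s, L) = L + s (J(s, L) = s + L = L + s)
J(7, -10)*(v(-12, -3) - 27) = (-10 + 7)*((-3 - 3) - 27) = -3*(-6 - 27) = -3*(-33) = 99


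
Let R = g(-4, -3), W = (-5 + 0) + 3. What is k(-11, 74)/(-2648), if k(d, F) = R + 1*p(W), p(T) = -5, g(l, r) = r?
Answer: 1/331 ≈ 0.0030211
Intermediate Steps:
W = -2 (W = -5 + 3 = -2)
R = -3
k(d, F) = -8 (k(d, F) = -3 + 1*(-5) = -3 - 5 = -8)
k(-11, 74)/(-2648) = -8/(-2648) = -8*(-1/2648) = 1/331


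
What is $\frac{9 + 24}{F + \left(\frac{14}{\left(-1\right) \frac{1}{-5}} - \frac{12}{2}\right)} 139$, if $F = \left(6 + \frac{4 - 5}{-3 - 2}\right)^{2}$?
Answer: $\frac{114675}{2561} \approx 44.777$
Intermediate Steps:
$F = \frac{961}{25}$ ($F = \left(6 - \frac{1}{-5}\right)^{2} = \left(6 - - \frac{1}{5}\right)^{2} = \left(6 + \frac{1}{5}\right)^{2} = \left(\frac{31}{5}\right)^{2} = \frac{961}{25} \approx 38.44$)
$\frac{9 + 24}{F + \left(\frac{14}{\left(-1\right) \frac{1}{-5}} - \frac{12}{2}\right)} 139 = \frac{9 + 24}{\frac{961}{25} + \left(\frac{14}{\left(-1\right) \frac{1}{-5}} - \frac{12}{2}\right)} 139 = \frac{33}{\frac{961}{25} + \left(\frac{14}{\left(-1\right) \left(- \frac{1}{5}\right)} - 6\right)} 139 = \frac{33}{\frac{961}{25} - \left(6 - 14 \frac{1}{\frac{1}{5}}\right)} 139 = \frac{33}{\frac{961}{25} + \left(14 \cdot 5 - 6\right)} 139 = \frac{33}{\frac{961}{25} + \left(70 - 6\right)} 139 = \frac{33}{\frac{961}{25} + 64} \cdot 139 = \frac{33}{\frac{2561}{25}} \cdot 139 = 33 \cdot \frac{25}{2561} \cdot 139 = \frac{825}{2561} \cdot 139 = \frac{114675}{2561}$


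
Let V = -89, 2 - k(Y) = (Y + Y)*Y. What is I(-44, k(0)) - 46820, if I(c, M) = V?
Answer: -46909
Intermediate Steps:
k(Y) = 2 - 2*Y**2 (k(Y) = 2 - (Y + Y)*Y = 2 - 2*Y*Y = 2 - 2*Y**2)
I(c, M) = -89
I(-44, k(0)) - 46820 = -89 - 46820 = -46909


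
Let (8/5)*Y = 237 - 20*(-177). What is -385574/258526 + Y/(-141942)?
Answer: -73785903529/48927596656 ≈ -1.5081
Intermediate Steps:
Y = 18885/8 (Y = 5*(237 - 20*(-177))/8 = 5*(237 + 3540)/8 = (5/8)*3777 = 18885/8 ≈ 2360.6)
-385574/258526 + Y/(-141942) = -385574/258526 + (18885/8)/(-141942) = -385574*1/258526 + (18885/8)*(-1/141942) = -192787/129263 - 6295/378512 = -73785903529/48927596656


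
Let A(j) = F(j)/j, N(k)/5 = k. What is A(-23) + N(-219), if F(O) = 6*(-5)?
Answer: -25155/23 ≈ -1093.7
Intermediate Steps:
F(O) = -30
N(k) = 5*k
A(j) = -30/j
A(-23) + N(-219) = -30/(-23) + 5*(-219) = -30*(-1/23) - 1095 = 30/23 - 1095 = -25155/23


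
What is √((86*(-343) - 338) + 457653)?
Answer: √427817 ≈ 654.08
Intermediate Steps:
√((86*(-343) - 338) + 457653) = √((-29498 - 338) + 457653) = √(-29836 + 457653) = √427817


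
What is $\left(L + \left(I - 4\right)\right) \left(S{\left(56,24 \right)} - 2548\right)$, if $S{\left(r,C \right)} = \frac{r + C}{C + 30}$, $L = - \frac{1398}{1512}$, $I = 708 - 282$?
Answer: $- \frac{1823941979}{1701} \approx -1.0723 \cdot 10^{6}$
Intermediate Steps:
$I = 426$ ($I = 708 - 282 = 426$)
$L = - \frac{233}{252}$ ($L = \left(-1398\right) \frac{1}{1512} = - \frac{233}{252} \approx -0.9246$)
$S{\left(r,C \right)} = \frac{C + r}{30 + C}$
$\left(L + \left(I - 4\right)\right) \left(S{\left(56,24 \right)} - 2548\right) = \left(- \frac{233}{252} + \left(426 - 4\right)\right) \left(\frac{24 + 56}{30 + 24} - 2548\right) = \left(- \frac{233}{252} + \left(426 - 4\right)\right) \left(\frac{1}{54} \cdot 80 - 2548\right) = \left(- \frac{233}{252} + 422\right) \left(\frac{1}{54} \cdot 80 - 2548\right) = \frac{106111 \left(\frac{40}{27} - 2548\right)}{252} = \frac{106111}{252} \left(- \frac{68756}{27}\right) = - \frac{1823941979}{1701}$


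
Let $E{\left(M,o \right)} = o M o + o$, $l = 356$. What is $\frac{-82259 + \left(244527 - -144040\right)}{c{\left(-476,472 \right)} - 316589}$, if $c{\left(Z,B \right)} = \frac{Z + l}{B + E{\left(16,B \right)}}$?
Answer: $- \frac{45505729096}{47033095023} \approx -0.96753$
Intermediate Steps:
$E{\left(M,o \right)} = o + M o^{2}$ ($E{\left(M,o \right)} = M o o + o = M o^{2} + o = o + M o^{2}$)
$c{\left(Z,B \right)} = \frac{356 + Z}{B + B \left(1 + 16 B\right)}$ ($c{\left(Z,B \right)} = \frac{Z + 356}{B + B \left(1 + 16 B\right)} = \frac{356 + Z}{B + B \left(1 + 16 B\right)}$)
$\frac{-82259 + \left(244527 - -144040\right)}{c{\left(-476,472 \right)} - 316589} = \frac{-82259 + \left(244527 - -144040\right)}{\frac{356 - 476}{2 \cdot 472 \left(1 + 8 \cdot 472\right)} - 316589} = \frac{-82259 + \left(244527 + 144040\right)}{\frac{1}{2} \cdot \frac{1}{472} \frac{1}{1 + 3776} \left(-120\right) - 316589} = \frac{-82259 + 388567}{\frac{1}{2} \cdot \frac{1}{472} \cdot \frac{1}{3777} \left(-120\right) - 316589} = \frac{306308}{\frac{1}{2} \cdot \frac{1}{472} \cdot \frac{1}{3777} \left(-120\right) - 316589} = \frac{306308}{- \frac{5}{148562} - 316589} = \frac{306308}{- \frac{47033095023}{148562}} = 306308 \left(- \frac{148562}{47033095023}\right) = - \frac{45505729096}{47033095023}$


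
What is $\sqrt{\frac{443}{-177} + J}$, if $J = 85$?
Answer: $\frac{7 \sqrt{52746}}{177} \approx 9.0828$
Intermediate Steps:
$\sqrt{\frac{443}{-177} + J} = \sqrt{\frac{443}{-177} + 85} = \sqrt{443 \left(- \frac{1}{177}\right) + 85} = \sqrt{- \frac{443}{177} + 85} = \sqrt{\frac{14602}{177}} = \frac{7 \sqrt{52746}}{177}$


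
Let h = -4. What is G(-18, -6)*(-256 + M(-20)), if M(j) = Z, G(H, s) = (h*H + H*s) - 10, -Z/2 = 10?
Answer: -46920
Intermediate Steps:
Z = -20 (Z = -2*10 = -20)
G(H, s) = -10 - 4*H + H*s (G(H, s) = (-4*H + H*s) - 10 = -10 - 4*H + H*s)
M(j) = -20
G(-18, -6)*(-256 + M(-20)) = (-10 - 4*(-18) - 18*(-6))*(-256 - 20) = (-10 + 72 + 108)*(-276) = 170*(-276) = -46920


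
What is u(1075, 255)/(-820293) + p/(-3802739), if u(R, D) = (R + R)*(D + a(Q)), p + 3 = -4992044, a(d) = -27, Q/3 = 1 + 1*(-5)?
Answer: 743612850657/1039786727509 ≈ 0.71516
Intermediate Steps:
Q = -12 (Q = 3*(1 + 1*(-5)) = 3*(1 - 5) = 3*(-4) = -12)
p = -4992047 (p = -3 - 4992044 = -4992047)
u(R, D) = 2*R*(-27 + D) (u(R, D) = (R + R)*(D - 27) = (2*R)*(-27 + D) = 2*R*(-27 + D))
u(1075, 255)/(-820293) + p/(-3802739) = (2*1075*(-27 + 255))/(-820293) - 4992047/(-3802739) = (2*1075*228)*(-1/820293) - 4992047*(-1/3802739) = 490200*(-1/820293) + 4992047/3802739 = -163400/273431 + 4992047/3802739 = 743612850657/1039786727509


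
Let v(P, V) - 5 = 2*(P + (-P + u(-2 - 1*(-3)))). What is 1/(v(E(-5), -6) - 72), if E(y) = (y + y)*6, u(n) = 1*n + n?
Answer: -1/63 ≈ -0.015873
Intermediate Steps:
u(n) = 2*n (u(n) = n + n = 2*n)
E(y) = 12*y (E(y) = (2*y)*6 = 12*y)
v(P, V) = 9 (v(P, V) = 5 + 2*(P + (-P + 2*(-2 - 1*(-3)))) = 5 + 2*(P + (-P + 2*(-2 + 3))) = 5 + 2*(P + (-P + 2*1)) = 5 + 2*(P + (-P + 2)) = 5 + 2*(P + (2 - P)) = 5 + 2*2 = 5 + 4 = 9)
1/(v(E(-5), -6) - 72) = 1/(9 - 72) = 1/(-63) = -1/63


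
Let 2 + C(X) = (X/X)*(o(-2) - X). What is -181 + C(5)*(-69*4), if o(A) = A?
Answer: 2303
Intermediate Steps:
C(X) = -4 - X (C(X) = -2 + (X/X)*(-2 - X) = -2 + 1*(-2 - X) = -2 + (-2 - X) = -4 - X)
-181 + C(5)*(-69*4) = -181 + (-4 - 1*5)*(-69*4) = -181 + (-4 - 5)*(-276) = -181 - 9*(-276) = -181 + 2484 = 2303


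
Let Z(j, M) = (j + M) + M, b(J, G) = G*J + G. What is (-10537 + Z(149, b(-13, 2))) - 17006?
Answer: -27442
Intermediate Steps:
b(J, G) = G + G*J
Z(j, M) = j + 2*M (Z(j, M) = (M + j) + M = j + 2*M)
(-10537 + Z(149, b(-13, 2))) - 17006 = (-10537 + (149 + 2*(2*(1 - 13)))) - 17006 = (-10537 + (149 + 2*(2*(-12)))) - 17006 = (-10537 + (149 + 2*(-24))) - 17006 = (-10537 + (149 - 48)) - 17006 = (-10537 + 101) - 17006 = -10436 - 17006 = -27442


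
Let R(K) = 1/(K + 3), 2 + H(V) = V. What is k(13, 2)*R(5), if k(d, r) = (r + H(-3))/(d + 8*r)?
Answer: -3/232 ≈ -0.012931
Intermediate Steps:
H(V) = -2 + V
R(K) = 1/(3 + K)
k(d, r) = (-5 + r)/(d + 8*r) (k(d, r) = (r + (-2 - 3))/(d + 8*r) = (r - 5)/(d + 8*r) = (-5 + r)/(d + 8*r))
k(13, 2)*R(5) = ((-5 + 2)/(13 + 8*2))/(3 + 5) = (-3/(13 + 16))/8 = (-3/29)*(⅛) = ((1/29)*(-3))*(⅛) = -3/29*⅛ = -3/232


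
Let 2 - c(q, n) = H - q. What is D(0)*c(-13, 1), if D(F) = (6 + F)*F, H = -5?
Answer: 0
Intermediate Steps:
c(q, n) = 7 + q (c(q, n) = 2 - (-5 - q) = 2 + (5 + q) = 7 + q)
D(F) = F*(6 + F)
D(0)*c(-13, 1) = (0*(6 + 0))*(7 - 13) = (0*6)*(-6) = 0*(-6) = 0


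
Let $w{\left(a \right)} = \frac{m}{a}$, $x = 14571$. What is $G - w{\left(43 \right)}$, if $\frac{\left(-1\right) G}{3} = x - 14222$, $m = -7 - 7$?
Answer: $- \frac{45007}{43} \approx -1046.7$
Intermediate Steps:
$m = -14$ ($m = -7 - 7 = -14$)
$w{\left(a \right)} = - \frac{14}{a}$
$G = -1047$ ($G = - 3 \left(14571 - 14222\right) = \left(-3\right) 349 = -1047$)
$G - w{\left(43 \right)} = -1047 - - \frac{14}{43} = -1047 + \frac{14}{43} = - \frac{45007}{43}$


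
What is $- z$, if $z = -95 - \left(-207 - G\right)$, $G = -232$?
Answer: $120$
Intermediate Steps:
$z = -120$ ($z = -95 - \left(-207 - -232\right) = -95 - \left(-207 + 232\right) = -95 - 25 = -120$)
$- z = \left(-1\right) \left(-120\right) = 120$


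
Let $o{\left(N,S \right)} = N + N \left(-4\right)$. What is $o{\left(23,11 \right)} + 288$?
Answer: $219$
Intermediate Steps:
$o{\left(N,S \right)} = - 3 N$ ($o{\left(N,S \right)} = N - 4 N = - 3 N$)
$o{\left(23,11 \right)} + 288 = \left(-3\right) 23 + 288 = -69 + 288 = 219$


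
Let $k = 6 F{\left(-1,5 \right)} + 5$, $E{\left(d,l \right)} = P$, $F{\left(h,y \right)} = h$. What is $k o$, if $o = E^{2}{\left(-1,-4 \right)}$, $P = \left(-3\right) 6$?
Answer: $-324$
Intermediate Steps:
$P = -18$
$E{\left(d,l \right)} = -18$
$o = 324$ ($o = \left(-18\right)^{2} = 324$)
$k = -1$ ($k = 6 \left(-1\right) + 5 = -6 + 5 = -1$)
$k o = \left(-1\right) 324 = -324$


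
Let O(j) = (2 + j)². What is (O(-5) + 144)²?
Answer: 23409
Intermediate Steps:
(O(-5) + 144)² = ((2 - 5)² + 144)² = ((-3)² + 144)² = (9 + 144)² = 153² = 23409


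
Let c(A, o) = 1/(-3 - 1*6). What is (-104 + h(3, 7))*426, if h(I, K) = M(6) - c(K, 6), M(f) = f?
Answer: -125102/3 ≈ -41701.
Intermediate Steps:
c(A, o) = -⅑ (c(A, o) = 1/(-3 - 6) = 1/(-9) = -⅑)
h(I, K) = 55/9 (h(I, K) = 6 - 1*(-⅑) = 6 + ⅑ = 55/9)
(-104 + h(3, 7))*426 = (-104 + 55/9)*426 = -881/9*426 = -125102/3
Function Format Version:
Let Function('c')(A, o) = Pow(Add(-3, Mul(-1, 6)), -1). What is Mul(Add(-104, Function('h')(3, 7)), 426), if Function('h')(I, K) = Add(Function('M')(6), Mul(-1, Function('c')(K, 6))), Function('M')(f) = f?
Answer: Rational(-125102, 3) ≈ -41701.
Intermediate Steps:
Function('c')(A, o) = Rational(-1, 9) (Function('c')(A, o) = Pow(Add(-3, -6), -1) = Pow(-9, -1) = Rational(-1, 9))
Function('h')(I, K) = Rational(55, 9) (Function('h')(I, K) = Add(6, Mul(-1, Rational(-1, 9))) = Add(6, Rational(1, 9)) = Rational(55, 9))
Mul(Add(-104, Function('h')(3, 7)), 426) = Mul(Add(-104, Rational(55, 9)), 426) = Mul(Rational(-881, 9), 426) = Rational(-125102, 3)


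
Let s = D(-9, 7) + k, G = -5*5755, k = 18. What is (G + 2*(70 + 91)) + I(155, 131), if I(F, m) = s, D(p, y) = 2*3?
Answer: -28429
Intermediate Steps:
D(p, y) = 6
G = -28775
s = 24 (s = 6 + 18 = 24)
I(F, m) = 24
(G + 2*(70 + 91)) + I(155, 131) = (-28775 + 2*(70 + 91)) + 24 = (-28775 + 2*161) + 24 = (-28775 + 322) + 24 = -28453 + 24 = -28429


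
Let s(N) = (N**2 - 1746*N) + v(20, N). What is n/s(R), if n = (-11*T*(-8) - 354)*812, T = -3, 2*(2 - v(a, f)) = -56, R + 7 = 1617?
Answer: 250908/109465 ≈ 2.2921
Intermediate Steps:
R = 1610 (R = -7 + 1617 = 1610)
v(a, f) = 30 (v(a, f) = 2 - 1/2*(-56) = 2 + 28 = 30)
s(N) = 30 + N**2 - 1746*N (s(N) = (N**2 - 1746*N) + 30 = 30 + N**2 - 1746*N)
n = -501816 (n = (-11*(-3)*(-8) - 354)*812 = (33*(-8) - 354)*812 = (-264 - 354)*812 = -618*812 = -501816)
n/s(R) = -501816/(30 + 1610**2 - 1746*1610) = -501816/(30 + 2592100 - 2811060) = -501816/(-218930) = -501816*(-1/218930) = 250908/109465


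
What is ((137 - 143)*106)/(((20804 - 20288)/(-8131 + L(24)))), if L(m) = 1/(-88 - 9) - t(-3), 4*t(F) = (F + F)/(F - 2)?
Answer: 418030663/41710 ≈ 10022.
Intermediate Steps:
t(F) = F/(2*(-2 + F)) (t(F) = ((F + F)/(F - 2))/4 = ((2*F)/(-2 + F))/4 = (2*F/(-2 + F))/4 = F/(2*(-2 + F)))
L(m) = -301/970 (L(m) = 1/(-88 - 9) - (-3)/(2*(-2 - 3)) = 1/(-97) - (-3)/(2*(-5)) = -1/97 - (-3)*(-1)/(2*5) = -1/97 - 1*3/10 = -1/97 - 3/10 = -301/970)
((137 - 143)*106)/(((20804 - 20288)/(-8131 + L(24)))) = ((137 - 143)*106)/(((20804 - 20288)/(-8131 - 301/970))) = (-6*106)/((516/(-7887371/970))) = -636/(516*(-970/7887371)) = -636/(-500520/7887371) = -636*(-7887371/500520) = 418030663/41710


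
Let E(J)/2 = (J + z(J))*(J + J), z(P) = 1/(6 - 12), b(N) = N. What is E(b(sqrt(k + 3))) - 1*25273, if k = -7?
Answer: -25289 - 4*I/3 ≈ -25289.0 - 1.3333*I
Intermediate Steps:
z(P) = -1/6 (z(P) = 1/(-6) = -1/6)
E(J) = 4*J*(-1/6 + J) (E(J) = 2*((J - 1/6)*(J + J)) = 2*((-1/6 + J)*(2*J)) = 2*(2*J*(-1/6 + J)) = 4*J*(-1/6 + J))
E(b(sqrt(k + 3))) - 1*25273 = 2*sqrt(-7 + 3)*(-1 + 6*sqrt(-7 + 3))/3 - 1*25273 = 2*sqrt(-4)*(-1 + 6*sqrt(-4))/3 - 25273 = 2*(2*I)*(-1 + 6*(2*I))/3 - 25273 = 2*(2*I)*(-1 + 12*I)/3 - 25273 = 4*I*(-1 + 12*I)/3 - 25273 = -25273 + 4*I*(-1 + 12*I)/3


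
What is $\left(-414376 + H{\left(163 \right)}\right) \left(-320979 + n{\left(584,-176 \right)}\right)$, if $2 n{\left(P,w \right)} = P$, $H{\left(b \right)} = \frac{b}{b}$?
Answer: $132884675625$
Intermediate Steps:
$H{\left(b \right)} = 1$
$n{\left(P,w \right)} = \frac{P}{2}$
$\left(-414376 + H{\left(163 \right)}\right) \left(-320979 + n{\left(584,-176 \right)}\right) = \left(-414376 + 1\right) \left(-320979 + \frac{1}{2} \cdot 584\right) = - 414375 \left(-320979 + 292\right) = \left(-414375\right) \left(-320687\right) = 132884675625$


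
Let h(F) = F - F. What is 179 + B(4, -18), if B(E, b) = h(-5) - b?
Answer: 197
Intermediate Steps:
h(F) = 0
B(E, b) = -b (B(E, b) = 0 - b = -b)
179 + B(4, -18) = 179 - 1*(-18) = 179 + 18 = 197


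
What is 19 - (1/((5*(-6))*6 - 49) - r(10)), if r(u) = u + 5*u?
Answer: 18092/229 ≈ 79.004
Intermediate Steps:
r(u) = 6*u
19 - (1/((5*(-6))*6 - 49) - r(10)) = 19 - (1/((5*(-6))*6 - 49) - 6*10) = 19 - (1/(-30*6 - 49) - 1*60) = 19 - (1/(-180 - 49) - 60) = 19 - (1/(-229) - 60) = 19 - (-1/229 - 60) = 19 - 1*(-13741/229) = 19 + 13741/229 = 18092/229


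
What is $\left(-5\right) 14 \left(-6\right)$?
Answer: $420$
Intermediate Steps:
$\left(-5\right) 14 \left(-6\right) = \left(-70\right) \left(-6\right) = 420$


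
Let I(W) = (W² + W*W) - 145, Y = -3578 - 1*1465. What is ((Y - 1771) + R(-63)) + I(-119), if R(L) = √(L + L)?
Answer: 21363 + 3*I*√14 ≈ 21363.0 + 11.225*I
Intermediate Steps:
Y = -5043 (Y = -3578 - 1465 = -5043)
R(L) = √2*√L (R(L) = √(2*L) = √2*√L)
I(W) = -145 + 2*W² (I(W) = (W² + W²) - 145 = 2*W² - 145 = -145 + 2*W²)
((Y - 1771) + R(-63)) + I(-119) = ((-5043 - 1771) + √2*√(-63)) + (-145 + 2*(-119)²) = (-6814 + √2*(3*I*√7)) + (-145 + 2*14161) = (-6814 + 3*I*√14) + (-145 + 28322) = (-6814 + 3*I*√14) + 28177 = 21363 + 3*I*√14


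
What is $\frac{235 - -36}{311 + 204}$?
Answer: $\frac{271}{515} \approx 0.52621$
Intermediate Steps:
$\frac{235 - -36}{311 + 204} = \frac{235 + \left(-102 + 138\right)}{515} = \left(235 + 36\right) \frac{1}{515} = 271 \cdot \frac{1}{515} = \frac{271}{515}$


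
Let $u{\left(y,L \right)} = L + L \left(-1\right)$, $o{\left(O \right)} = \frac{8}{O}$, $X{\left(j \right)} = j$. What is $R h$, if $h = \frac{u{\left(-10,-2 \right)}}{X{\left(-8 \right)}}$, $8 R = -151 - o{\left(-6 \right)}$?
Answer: $0$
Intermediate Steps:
$u{\left(y,L \right)} = 0$ ($u{\left(y,L \right)} = L - L = 0$)
$R = - \frac{449}{24}$ ($R = \frac{-151 - \frac{8}{-6}}{8} = \frac{-151 - 8 \left(- \frac{1}{6}\right)}{8} = \frac{-151 - - \frac{4}{3}}{8} = \frac{-151 + \frac{4}{3}}{8} = \frac{1}{8} \left(- \frac{449}{3}\right) = - \frac{449}{24} \approx -18.708$)
$h = 0$ ($h = \frac{0}{-8} = 0 \left(- \frac{1}{8}\right) = 0$)
$R h = \left(- \frac{449}{24}\right) 0 = 0$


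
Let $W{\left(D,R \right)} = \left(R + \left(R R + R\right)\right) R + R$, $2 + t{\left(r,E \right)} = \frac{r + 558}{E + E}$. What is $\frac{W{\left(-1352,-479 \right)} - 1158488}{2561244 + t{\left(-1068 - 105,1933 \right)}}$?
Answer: $- \frac{11556448232}{267615161} \approx -43.183$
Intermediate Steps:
$t{\left(r,E \right)} = -2 + \frac{558 + r}{2 E}$ ($t{\left(r,E \right)} = -2 + \frac{r + 558}{E + E} = -2 + \frac{558 + r}{2 E}$)
$W{\left(D,R \right)} = R + R \left(R^{2} + 2 R\right)$ ($W{\left(D,R \right)} = \left(R + \left(R^{2} + R\right)\right) R + R = \left(R + \left(R + R^{2}\right)\right) R + R = \left(R^{2} + 2 R\right) R + R = R \left(R^{2} + 2 R\right) + R = R + R \left(R^{2} + 2 R\right)$)
$\frac{W{\left(-1352,-479 \right)} - 1158488}{2561244 + t{\left(-1068 - 105,1933 \right)}} = \frac{- 479 \left(1 + \left(-479\right)^{2} + 2 \left(-479\right)\right) - 1158488}{2561244 + \frac{558 - 1173 - 7732}{2 \cdot 1933}} = \frac{- 479 \left(1 + 229441 - 958\right) - 1158488}{2561244 + \frac{1}{2} \cdot \frac{1}{1933} \left(558 - 1173 - 7732\right)} = \frac{\left(-479\right) 228484 - 1158488}{2561244 + \frac{1}{2} \cdot \frac{1}{1933} \left(-8347\right)} = \frac{-109443836 - 1158488}{2561244 - \frac{8347}{3866}} = - \frac{110602324}{\frac{9901760957}{3866}} = \left(-110602324\right) \frac{3866}{9901760957} = - \frac{11556448232}{267615161}$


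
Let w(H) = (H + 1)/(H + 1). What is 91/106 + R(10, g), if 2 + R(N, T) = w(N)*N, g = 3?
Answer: 939/106 ≈ 8.8585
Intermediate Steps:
w(H) = 1 (w(H) = (1 + H)/(1 + H) = 1)
R(N, T) = -2 + N (R(N, T) = -2 + 1*N = -2 + N)
91/106 + R(10, g) = 91/106 + (-2 + 10) = (1/106)*91 + 8 = 91/106 + 8 = 939/106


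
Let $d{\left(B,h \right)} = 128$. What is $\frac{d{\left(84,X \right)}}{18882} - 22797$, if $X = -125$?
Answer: $- \frac{215226413}{9441} \approx -22797.0$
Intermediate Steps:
$\frac{d{\left(84,X \right)}}{18882} - 22797 = \frac{128}{18882} - 22797 = 128 \cdot \frac{1}{18882} - 22797 = \frac{64}{9441} - 22797 = - \frac{215226413}{9441}$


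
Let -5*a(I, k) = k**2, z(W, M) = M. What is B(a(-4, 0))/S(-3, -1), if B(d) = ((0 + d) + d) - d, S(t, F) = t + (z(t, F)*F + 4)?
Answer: 0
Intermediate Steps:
a(I, k) = -k**2/5
S(t, F) = 4 + t + F**2 (S(t, F) = t + (F*F + 4) = t + (F**2 + 4) = t + (4 + F**2) = 4 + t + F**2)
B(d) = d (B(d) = (d + d) - d = 2*d - d = d)
B(a(-4, 0))/S(-3, -1) = (-1/5*0**2)/(4 - 3 + (-1)**2) = (-1/5*0)/(4 - 3 + 1) = 0/2 = 0*(1/2) = 0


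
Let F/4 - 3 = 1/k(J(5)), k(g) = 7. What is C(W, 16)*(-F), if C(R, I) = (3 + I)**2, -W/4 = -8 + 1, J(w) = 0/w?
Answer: -31768/7 ≈ -4538.3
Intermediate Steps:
J(w) = 0
W = 28 (W = -4*(-8 + 1) = -4*(-7) = 28)
F = 88/7 (F = 12 + 4/7 = 88/7 ≈ 12.571)
C(W, 16)*(-F) = (3 + 16)**2*(-1*88/7) = 19**2*(-88/7) = 361*(-88/7) = -31768/7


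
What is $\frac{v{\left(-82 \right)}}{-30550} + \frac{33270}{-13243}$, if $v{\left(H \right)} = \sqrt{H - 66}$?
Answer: $- \frac{33270}{13243} - \frac{i \sqrt{37}}{15275} \approx -2.5123 - 0.00039822 i$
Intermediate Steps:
$v{\left(H \right)} = \sqrt{-66 + H}$
$\frac{v{\left(-82 \right)}}{-30550} + \frac{33270}{-13243} = \frac{\sqrt{-66 - 82}}{-30550} + \frac{33270}{-13243} = \sqrt{-148} \left(- \frac{1}{30550}\right) + 33270 \left(- \frac{1}{13243}\right) = 2 i \sqrt{37} \left(- \frac{1}{30550}\right) - \frac{33270}{13243} = - \frac{i \sqrt{37}}{15275} - \frac{33270}{13243} = - \frac{33270}{13243} - \frac{i \sqrt{37}}{15275}$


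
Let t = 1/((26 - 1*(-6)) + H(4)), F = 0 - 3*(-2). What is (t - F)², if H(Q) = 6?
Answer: 51529/1444 ≈ 35.685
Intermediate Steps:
F = 6 (F = 0 + 6 = 6)
t = 1/38 (t = 1/((26 - 1*(-6)) + 6) = 1/((26 + 6) + 6) = 1/(32 + 6) = 1/38 ≈ 0.026316)
(t - F)² = (1/38 - 1*6)² = (1/38 - 6)² = (-227/38)² = 51529/1444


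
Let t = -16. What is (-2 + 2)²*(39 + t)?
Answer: 0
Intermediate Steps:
(-2 + 2)²*(39 + t) = (-2 + 2)²*(39 - 16) = 0²*23 = 0*23 = 0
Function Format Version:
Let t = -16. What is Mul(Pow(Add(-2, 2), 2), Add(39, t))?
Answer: 0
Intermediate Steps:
Mul(Pow(Add(-2, 2), 2), Add(39, t)) = Mul(Pow(Add(-2, 2), 2), Add(39, -16)) = Mul(Pow(0, 2), 23) = Mul(0, 23) = 0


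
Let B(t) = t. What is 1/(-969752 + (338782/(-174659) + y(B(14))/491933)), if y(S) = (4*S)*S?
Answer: -85920525847/83321768302292894 ≈ -1.0312e-6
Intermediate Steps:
y(S) = 4*S**2
1/(-969752 + (338782/(-174659) + y(B(14))/491933)) = 1/(-969752 + (338782/(-174659) + (4*14**2)/491933)) = 1/(-969752 + (338782*(-1/174659) + (4*196)*(1/491933))) = 1/(-969752 + (-338782/174659 + 784*(1/491933))) = 1/(-969752 + (-338782/174659 + 784/491933)) = 1/(-969752 - 166521112950/85920525847) = 1/(-83321768302292894/85920525847) = -85920525847/83321768302292894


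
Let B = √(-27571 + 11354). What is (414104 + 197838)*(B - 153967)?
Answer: -94218873914 + 611942*I*√16217 ≈ -9.4219e+10 + 7.7928e+7*I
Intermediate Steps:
B = I*√16217 (B = √(-16217) = I*√16217 ≈ 127.35*I)
(414104 + 197838)*(B - 153967) = (414104 + 197838)*(I*√16217 - 153967) = 611942*(-153967 + I*√16217) = -94218873914 + 611942*I*√16217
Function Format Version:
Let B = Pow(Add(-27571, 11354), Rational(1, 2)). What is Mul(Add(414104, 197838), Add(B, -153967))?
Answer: Add(-94218873914, Mul(611942, I, Pow(16217, Rational(1, 2)))) ≈ Add(-9.4219e+10, Mul(7.7928e+7, I))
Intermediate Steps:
B = Mul(I, Pow(16217, Rational(1, 2))) (B = Pow(-16217, Rational(1, 2)) = Mul(I, Pow(16217, Rational(1, 2))) ≈ Mul(127.35, I))
Mul(Add(414104, 197838), Add(B, -153967)) = Mul(Add(414104, 197838), Add(Mul(I, Pow(16217, Rational(1, 2))), -153967)) = Mul(611942, Add(-153967, Mul(I, Pow(16217, Rational(1, 2))))) = Add(-94218873914, Mul(611942, I, Pow(16217, Rational(1, 2))))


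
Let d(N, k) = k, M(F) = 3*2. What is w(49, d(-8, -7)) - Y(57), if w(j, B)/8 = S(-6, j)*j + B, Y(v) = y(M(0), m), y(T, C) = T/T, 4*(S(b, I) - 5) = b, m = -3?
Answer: 1315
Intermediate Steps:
M(F) = 6
S(b, I) = 5 + b/4
y(T, C) = 1
Y(v) = 1
w(j, B) = 8*B + 28*j (w(j, B) = 8*((5 + (¼)*(-6))*j + B) = 8*((5 - 3/2)*j + B) = 8*(7*j/2 + B) = 8*(B + 7*j/2) = 8*B + 28*j)
w(49, d(-8, -7)) - Y(57) = (8*(-7) + 28*49) - 1*1 = (-56 + 1372) - 1 = 1316 - 1 = 1315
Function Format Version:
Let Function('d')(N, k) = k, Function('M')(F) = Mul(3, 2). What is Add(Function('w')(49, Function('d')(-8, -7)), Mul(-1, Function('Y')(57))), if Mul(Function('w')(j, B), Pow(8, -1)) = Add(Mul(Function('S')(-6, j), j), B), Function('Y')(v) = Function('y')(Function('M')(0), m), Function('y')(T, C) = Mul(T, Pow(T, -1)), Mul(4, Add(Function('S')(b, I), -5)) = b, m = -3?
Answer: 1315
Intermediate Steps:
Function('M')(F) = 6
Function('S')(b, I) = Add(5, Mul(Rational(1, 4), b))
Function('y')(T, C) = 1
Function('Y')(v) = 1
Function('w')(j, B) = Add(Mul(8, B), Mul(28, j)) (Function('w')(j, B) = Mul(8, Add(Mul(Add(5, Mul(Rational(1, 4), -6)), j), B)) = Mul(8, Add(Mul(Add(5, Rational(-3, 2)), j), B)) = Mul(8, Add(Mul(Rational(7, 2), j), B)) = Mul(8, Add(B, Mul(Rational(7, 2), j))) = Add(Mul(8, B), Mul(28, j)))
Add(Function('w')(49, Function('d')(-8, -7)), Mul(-1, Function('Y')(57))) = Add(Add(Mul(8, -7), Mul(28, 49)), Mul(-1, 1)) = Add(Add(-56, 1372), -1) = Add(1316, -1) = 1315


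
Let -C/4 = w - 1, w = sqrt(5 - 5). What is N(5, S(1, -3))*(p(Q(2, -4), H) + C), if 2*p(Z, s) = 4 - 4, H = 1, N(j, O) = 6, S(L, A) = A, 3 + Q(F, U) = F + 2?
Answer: 24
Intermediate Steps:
Q(F, U) = -1 + F (Q(F, U) = -3 + (F + 2) = -3 + (2 + F) = -1 + F)
w = 0 (w = sqrt(0) = 0)
p(Z, s) = 0 (p(Z, s) = (4 - 4)/2 = (1/2)*0 = 0)
C = 4 (C = -4*(0 - 1) = -4*(-1) = 4)
N(5, S(1, -3))*(p(Q(2, -4), H) + C) = 6*(0 + 4) = 6*4 = 24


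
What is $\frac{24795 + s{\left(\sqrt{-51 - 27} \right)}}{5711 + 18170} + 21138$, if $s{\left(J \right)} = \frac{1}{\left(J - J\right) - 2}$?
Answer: $\frac{1009642745}{47762} \approx 21139.0$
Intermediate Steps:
$s{\left(J \right)} = - \frac{1}{2}$ ($s{\left(J \right)} = \frac{1}{0 - 2} = \frac{1}{-2} = - \frac{1}{2}$)
$\frac{24795 + s{\left(\sqrt{-51 - 27} \right)}}{5711 + 18170} + 21138 = \frac{24795 - \frac{1}{2}}{5711 + 18170} + 21138 = \frac{49589}{2 \cdot 23881} + 21138 = \frac{49589}{2} \cdot \frac{1}{23881} + 21138 = \frac{49589}{47762} + 21138 = \frac{1009642745}{47762}$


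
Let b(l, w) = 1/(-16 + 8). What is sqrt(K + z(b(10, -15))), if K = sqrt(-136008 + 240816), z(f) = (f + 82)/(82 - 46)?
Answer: sqrt(1310 + 1152*sqrt(26202))/24 ≈ 18.056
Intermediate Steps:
b(l, w) = -1/8 (b(l, w) = 1/(-8) = -1/8)
z(f) = 41/18 + f/36 (z(f) = (82 + f)/36 = (82 + f)*(1/36) = 41/18 + f/36)
K = 2*sqrt(26202) (K = sqrt(104808) = 2*sqrt(26202) ≈ 323.74)
sqrt(K + z(b(10, -15))) = sqrt(2*sqrt(26202) + (41/18 + (1/36)*(-1/8))) = sqrt(2*sqrt(26202) + (41/18 - 1/288)) = sqrt(2*sqrt(26202) + 655/288) = sqrt(655/288 + 2*sqrt(26202))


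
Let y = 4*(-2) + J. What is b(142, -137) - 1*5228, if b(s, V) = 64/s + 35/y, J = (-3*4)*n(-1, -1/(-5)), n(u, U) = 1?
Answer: -1485121/284 ≈ -5229.3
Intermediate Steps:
J = -12 (J = -3*4*1 = -12*1 = -12)
y = -20 (y = 4*(-2) - 12 = -8 - 12 = -20)
b(s, V) = -7/4 + 64/s (b(s, V) = 64/s + 35/(-20) = 64/s + 35*(-1/20) = 64/s - 7/4 = -7/4 + 64/s)
b(142, -137) - 1*5228 = (-7/4 + 64/142) - 1*5228 = (-7/4 + 64*(1/142)) - 5228 = (-7/4 + 32/71) - 5228 = -369/284 - 5228 = -1485121/284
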